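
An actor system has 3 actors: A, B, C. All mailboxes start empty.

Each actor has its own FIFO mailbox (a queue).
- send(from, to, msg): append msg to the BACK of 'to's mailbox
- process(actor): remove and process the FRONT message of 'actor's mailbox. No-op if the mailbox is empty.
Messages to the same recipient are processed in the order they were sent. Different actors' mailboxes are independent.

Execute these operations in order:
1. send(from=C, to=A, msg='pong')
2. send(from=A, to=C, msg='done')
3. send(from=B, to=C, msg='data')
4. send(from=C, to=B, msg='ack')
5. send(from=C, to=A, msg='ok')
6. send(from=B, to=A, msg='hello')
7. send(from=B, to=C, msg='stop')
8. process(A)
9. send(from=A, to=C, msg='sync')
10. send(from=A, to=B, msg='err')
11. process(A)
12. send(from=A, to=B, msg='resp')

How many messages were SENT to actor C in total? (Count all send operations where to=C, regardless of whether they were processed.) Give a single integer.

Answer: 4

Derivation:
After 1 (send(from=C, to=A, msg='pong')): A:[pong] B:[] C:[]
After 2 (send(from=A, to=C, msg='done')): A:[pong] B:[] C:[done]
After 3 (send(from=B, to=C, msg='data')): A:[pong] B:[] C:[done,data]
After 4 (send(from=C, to=B, msg='ack')): A:[pong] B:[ack] C:[done,data]
After 5 (send(from=C, to=A, msg='ok')): A:[pong,ok] B:[ack] C:[done,data]
After 6 (send(from=B, to=A, msg='hello')): A:[pong,ok,hello] B:[ack] C:[done,data]
After 7 (send(from=B, to=C, msg='stop')): A:[pong,ok,hello] B:[ack] C:[done,data,stop]
After 8 (process(A)): A:[ok,hello] B:[ack] C:[done,data,stop]
After 9 (send(from=A, to=C, msg='sync')): A:[ok,hello] B:[ack] C:[done,data,stop,sync]
After 10 (send(from=A, to=B, msg='err')): A:[ok,hello] B:[ack,err] C:[done,data,stop,sync]
After 11 (process(A)): A:[hello] B:[ack,err] C:[done,data,stop,sync]
After 12 (send(from=A, to=B, msg='resp')): A:[hello] B:[ack,err,resp] C:[done,data,stop,sync]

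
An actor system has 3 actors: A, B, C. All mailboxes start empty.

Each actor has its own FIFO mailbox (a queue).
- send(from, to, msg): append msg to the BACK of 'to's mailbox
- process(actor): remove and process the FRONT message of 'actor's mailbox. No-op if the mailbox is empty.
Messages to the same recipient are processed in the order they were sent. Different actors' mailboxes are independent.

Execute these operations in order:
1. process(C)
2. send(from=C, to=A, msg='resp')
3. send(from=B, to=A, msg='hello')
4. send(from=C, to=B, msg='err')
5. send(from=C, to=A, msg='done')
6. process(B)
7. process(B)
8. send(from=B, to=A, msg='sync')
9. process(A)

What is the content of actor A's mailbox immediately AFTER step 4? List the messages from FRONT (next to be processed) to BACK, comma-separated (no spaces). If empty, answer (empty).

After 1 (process(C)): A:[] B:[] C:[]
After 2 (send(from=C, to=A, msg='resp')): A:[resp] B:[] C:[]
After 3 (send(from=B, to=A, msg='hello')): A:[resp,hello] B:[] C:[]
After 4 (send(from=C, to=B, msg='err')): A:[resp,hello] B:[err] C:[]

resp,hello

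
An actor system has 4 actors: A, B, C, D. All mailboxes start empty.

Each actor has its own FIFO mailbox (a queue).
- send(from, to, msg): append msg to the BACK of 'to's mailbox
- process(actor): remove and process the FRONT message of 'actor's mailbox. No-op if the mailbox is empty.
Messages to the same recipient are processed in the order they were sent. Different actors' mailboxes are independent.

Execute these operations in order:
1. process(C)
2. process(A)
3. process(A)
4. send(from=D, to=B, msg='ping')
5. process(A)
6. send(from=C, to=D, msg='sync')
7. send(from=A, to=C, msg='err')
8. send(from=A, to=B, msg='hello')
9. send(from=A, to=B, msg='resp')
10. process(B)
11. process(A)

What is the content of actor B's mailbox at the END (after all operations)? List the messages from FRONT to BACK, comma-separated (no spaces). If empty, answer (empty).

After 1 (process(C)): A:[] B:[] C:[] D:[]
After 2 (process(A)): A:[] B:[] C:[] D:[]
After 3 (process(A)): A:[] B:[] C:[] D:[]
After 4 (send(from=D, to=B, msg='ping')): A:[] B:[ping] C:[] D:[]
After 5 (process(A)): A:[] B:[ping] C:[] D:[]
After 6 (send(from=C, to=D, msg='sync')): A:[] B:[ping] C:[] D:[sync]
After 7 (send(from=A, to=C, msg='err')): A:[] B:[ping] C:[err] D:[sync]
After 8 (send(from=A, to=B, msg='hello')): A:[] B:[ping,hello] C:[err] D:[sync]
After 9 (send(from=A, to=B, msg='resp')): A:[] B:[ping,hello,resp] C:[err] D:[sync]
After 10 (process(B)): A:[] B:[hello,resp] C:[err] D:[sync]
After 11 (process(A)): A:[] B:[hello,resp] C:[err] D:[sync]

Answer: hello,resp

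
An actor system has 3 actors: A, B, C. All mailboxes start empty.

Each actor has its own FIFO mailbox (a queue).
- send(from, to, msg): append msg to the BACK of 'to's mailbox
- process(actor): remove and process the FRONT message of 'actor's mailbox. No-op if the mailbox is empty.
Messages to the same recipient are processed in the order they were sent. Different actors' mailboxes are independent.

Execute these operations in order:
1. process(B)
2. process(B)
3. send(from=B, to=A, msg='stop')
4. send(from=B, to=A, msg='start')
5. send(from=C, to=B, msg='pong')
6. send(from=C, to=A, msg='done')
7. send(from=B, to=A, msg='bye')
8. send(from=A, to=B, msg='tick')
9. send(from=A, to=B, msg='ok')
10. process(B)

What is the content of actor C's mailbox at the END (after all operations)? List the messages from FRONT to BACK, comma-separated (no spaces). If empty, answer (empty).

After 1 (process(B)): A:[] B:[] C:[]
After 2 (process(B)): A:[] B:[] C:[]
After 3 (send(from=B, to=A, msg='stop')): A:[stop] B:[] C:[]
After 4 (send(from=B, to=A, msg='start')): A:[stop,start] B:[] C:[]
After 5 (send(from=C, to=B, msg='pong')): A:[stop,start] B:[pong] C:[]
After 6 (send(from=C, to=A, msg='done')): A:[stop,start,done] B:[pong] C:[]
After 7 (send(from=B, to=A, msg='bye')): A:[stop,start,done,bye] B:[pong] C:[]
After 8 (send(from=A, to=B, msg='tick')): A:[stop,start,done,bye] B:[pong,tick] C:[]
After 9 (send(from=A, to=B, msg='ok')): A:[stop,start,done,bye] B:[pong,tick,ok] C:[]
After 10 (process(B)): A:[stop,start,done,bye] B:[tick,ok] C:[]

Answer: (empty)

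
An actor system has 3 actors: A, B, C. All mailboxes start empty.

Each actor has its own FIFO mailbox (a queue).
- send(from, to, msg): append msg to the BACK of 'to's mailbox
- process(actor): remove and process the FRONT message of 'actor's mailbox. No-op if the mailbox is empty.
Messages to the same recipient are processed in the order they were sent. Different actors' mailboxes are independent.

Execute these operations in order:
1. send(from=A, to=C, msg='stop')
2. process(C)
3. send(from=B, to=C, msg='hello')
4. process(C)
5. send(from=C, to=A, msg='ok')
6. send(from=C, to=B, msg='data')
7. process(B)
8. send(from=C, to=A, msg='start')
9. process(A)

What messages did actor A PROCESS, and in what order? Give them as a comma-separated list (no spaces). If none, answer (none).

Answer: ok

Derivation:
After 1 (send(from=A, to=C, msg='stop')): A:[] B:[] C:[stop]
After 2 (process(C)): A:[] B:[] C:[]
After 3 (send(from=B, to=C, msg='hello')): A:[] B:[] C:[hello]
After 4 (process(C)): A:[] B:[] C:[]
After 5 (send(from=C, to=A, msg='ok')): A:[ok] B:[] C:[]
After 6 (send(from=C, to=B, msg='data')): A:[ok] B:[data] C:[]
After 7 (process(B)): A:[ok] B:[] C:[]
After 8 (send(from=C, to=A, msg='start')): A:[ok,start] B:[] C:[]
After 9 (process(A)): A:[start] B:[] C:[]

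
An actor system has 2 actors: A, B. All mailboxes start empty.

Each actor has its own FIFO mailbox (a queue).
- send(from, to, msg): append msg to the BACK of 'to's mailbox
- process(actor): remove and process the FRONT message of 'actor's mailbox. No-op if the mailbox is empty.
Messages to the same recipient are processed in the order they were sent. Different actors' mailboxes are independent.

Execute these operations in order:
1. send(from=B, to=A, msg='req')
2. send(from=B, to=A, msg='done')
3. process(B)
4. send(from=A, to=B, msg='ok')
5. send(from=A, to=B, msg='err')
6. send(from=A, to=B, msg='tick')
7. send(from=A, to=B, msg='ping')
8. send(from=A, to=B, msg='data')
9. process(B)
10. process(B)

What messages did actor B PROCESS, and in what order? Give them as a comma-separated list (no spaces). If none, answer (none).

Answer: ok,err

Derivation:
After 1 (send(from=B, to=A, msg='req')): A:[req] B:[]
After 2 (send(from=B, to=A, msg='done')): A:[req,done] B:[]
After 3 (process(B)): A:[req,done] B:[]
After 4 (send(from=A, to=B, msg='ok')): A:[req,done] B:[ok]
After 5 (send(from=A, to=B, msg='err')): A:[req,done] B:[ok,err]
After 6 (send(from=A, to=B, msg='tick')): A:[req,done] B:[ok,err,tick]
After 7 (send(from=A, to=B, msg='ping')): A:[req,done] B:[ok,err,tick,ping]
After 8 (send(from=A, to=B, msg='data')): A:[req,done] B:[ok,err,tick,ping,data]
After 9 (process(B)): A:[req,done] B:[err,tick,ping,data]
After 10 (process(B)): A:[req,done] B:[tick,ping,data]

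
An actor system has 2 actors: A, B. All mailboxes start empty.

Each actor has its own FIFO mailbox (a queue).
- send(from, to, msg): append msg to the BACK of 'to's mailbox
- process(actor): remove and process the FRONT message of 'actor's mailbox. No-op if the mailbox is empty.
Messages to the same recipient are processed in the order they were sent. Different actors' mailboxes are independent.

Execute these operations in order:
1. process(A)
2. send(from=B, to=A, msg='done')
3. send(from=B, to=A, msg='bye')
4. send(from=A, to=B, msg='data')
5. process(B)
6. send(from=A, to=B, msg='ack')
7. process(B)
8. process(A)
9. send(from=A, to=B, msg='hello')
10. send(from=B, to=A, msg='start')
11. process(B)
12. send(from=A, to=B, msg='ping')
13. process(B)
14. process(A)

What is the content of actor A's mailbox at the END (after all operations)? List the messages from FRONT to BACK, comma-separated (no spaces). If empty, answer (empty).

Answer: start

Derivation:
After 1 (process(A)): A:[] B:[]
After 2 (send(from=B, to=A, msg='done')): A:[done] B:[]
After 3 (send(from=B, to=A, msg='bye')): A:[done,bye] B:[]
After 4 (send(from=A, to=B, msg='data')): A:[done,bye] B:[data]
After 5 (process(B)): A:[done,bye] B:[]
After 6 (send(from=A, to=B, msg='ack')): A:[done,bye] B:[ack]
After 7 (process(B)): A:[done,bye] B:[]
After 8 (process(A)): A:[bye] B:[]
After 9 (send(from=A, to=B, msg='hello')): A:[bye] B:[hello]
After 10 (send(from=B, to=A, msg='start')): A:[bye,start] B:[hello]
After 11 (process(B)): A:[bye,start] B:[]
After 12 (send(from=A, to=B, msg='ping')): A:[bye,start] B:[ping]
After 13 (process(B)): A:[bye,start] B:[]
After 14 (process(A)): A:[start] B:[]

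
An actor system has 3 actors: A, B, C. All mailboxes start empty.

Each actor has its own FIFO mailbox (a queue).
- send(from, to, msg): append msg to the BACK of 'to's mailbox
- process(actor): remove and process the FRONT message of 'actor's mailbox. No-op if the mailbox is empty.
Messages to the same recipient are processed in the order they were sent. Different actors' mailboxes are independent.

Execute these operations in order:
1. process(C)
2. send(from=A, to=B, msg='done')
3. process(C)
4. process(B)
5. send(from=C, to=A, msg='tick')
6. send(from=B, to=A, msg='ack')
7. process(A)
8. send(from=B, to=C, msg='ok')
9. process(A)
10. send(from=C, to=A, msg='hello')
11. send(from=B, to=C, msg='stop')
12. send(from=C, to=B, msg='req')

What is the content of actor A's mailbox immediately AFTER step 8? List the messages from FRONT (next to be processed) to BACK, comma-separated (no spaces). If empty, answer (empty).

After 1 (process(C)): A:[] B:[] C:[]
After 2 (send(from=A, to=B, msg='done')): A:[] B:[done] C:[]
After 3 (process(C)): A:[] B:[done] C:[]
After 4 (process(B)): A:[] B:[] C:[]
After 5 (send(from=C, to=A, msg='tick')): A:[tick] B:[] C:[]
After 6 (send(from=B, to=A, msg='ack')): A:[tick,ack] B:[] C:[]
After 7 (process(A)): A:[ack] B:[] C:[]
After 8 (send(from=B, to=C, msg='ok')): A:[ack] B:[] C:[ok]

ack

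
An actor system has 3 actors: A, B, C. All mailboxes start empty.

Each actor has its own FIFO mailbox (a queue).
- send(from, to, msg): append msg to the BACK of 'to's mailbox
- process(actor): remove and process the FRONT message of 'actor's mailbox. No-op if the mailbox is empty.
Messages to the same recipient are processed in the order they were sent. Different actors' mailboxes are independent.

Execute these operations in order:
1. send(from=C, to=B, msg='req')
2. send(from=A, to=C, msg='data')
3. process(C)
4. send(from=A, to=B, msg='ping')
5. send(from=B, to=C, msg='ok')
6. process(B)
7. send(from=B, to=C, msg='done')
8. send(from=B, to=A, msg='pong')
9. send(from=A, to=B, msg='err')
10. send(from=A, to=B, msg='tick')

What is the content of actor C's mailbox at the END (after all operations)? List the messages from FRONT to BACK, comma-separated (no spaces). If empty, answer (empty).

Answer: ok,done

Derivation:
After 1 (send(from=C, to=B, msg='req')): A:[] B:[req] C:[]
After 2 (send(from=A, to=C, msg='data')): A:[] B:[req] C:[data]
After 3 (process(C)): A:[] B:[req] C:[]
After 4 (send(from=A, to=B, msg='ping')): A:[] B:[req,ping] C:[]
After 5 (send(from=B, to=C, msg='ok')): A:[] B:[req,ping] C:[ok]
After 6 (process(B)): A:[] B:[ping] C:[ok]
After 7 (send(from=B, to=C, msg='done')): A:[] B:[ping] C:[ok,done]
After 8 (send(from=B, to=A, msg='pong')): A:[pong] B:[ping] C:[ok,done]
After 9 (send(from=A, to=B, msg='err')): A:[pong] B:[ping,err] C:[ok,done]
After 10 (send(from=A, to=B, msg='tick')): A:[pong] B:[ping,err,tick] C:[ok,done]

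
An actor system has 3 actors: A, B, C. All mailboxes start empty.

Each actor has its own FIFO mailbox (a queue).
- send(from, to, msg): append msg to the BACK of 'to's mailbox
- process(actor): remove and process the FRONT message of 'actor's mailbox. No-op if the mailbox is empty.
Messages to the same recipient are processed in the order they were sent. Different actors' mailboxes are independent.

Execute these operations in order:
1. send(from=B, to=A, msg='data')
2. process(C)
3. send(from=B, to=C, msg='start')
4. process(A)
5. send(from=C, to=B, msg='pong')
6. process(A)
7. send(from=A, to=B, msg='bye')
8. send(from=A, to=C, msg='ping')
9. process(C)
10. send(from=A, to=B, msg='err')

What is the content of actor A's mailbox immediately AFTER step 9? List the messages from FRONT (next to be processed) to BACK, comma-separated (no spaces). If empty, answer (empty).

After 1 (send(from=B, to=A, msg='data')): A:[data] B:[] C:[]
After 2 (process(C)): A:[data] B:[] C:[]
After 3 (send(from=B, to=C, msg='start')): A:[data] B:[] C:[start]
After 4 (process(A)): A:[] B:[] C:[start]
After 5 (send(from=C, to=B, msg='pong')): A:[] B:[pong] C:[start]
After 6 (process(A)): A:[] B:[pong] C:[start]
After 7 (send(from=A, to=B, msg='bye')): A:[] B:[pong,bye] C:[start]
After 8 (send(from=A, to=C, msg='ping')): A:[] B:[pong,bye] C:[start,ping]
After 9 (process(C)): A:[] B:[pong,bye] C:[ping]

(empty)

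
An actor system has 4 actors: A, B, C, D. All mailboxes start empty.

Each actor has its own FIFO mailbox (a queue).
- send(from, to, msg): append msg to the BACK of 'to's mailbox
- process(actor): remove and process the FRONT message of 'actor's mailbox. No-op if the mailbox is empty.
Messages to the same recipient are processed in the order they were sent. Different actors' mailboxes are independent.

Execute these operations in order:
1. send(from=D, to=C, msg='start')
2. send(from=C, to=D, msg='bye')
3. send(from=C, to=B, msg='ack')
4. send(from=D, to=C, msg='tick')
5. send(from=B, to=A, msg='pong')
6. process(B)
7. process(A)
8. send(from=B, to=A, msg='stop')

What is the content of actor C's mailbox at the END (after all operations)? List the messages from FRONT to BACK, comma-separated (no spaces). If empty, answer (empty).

Answer: start,tick

Derivation:
After 1 (send(from=D, to=C, msg='start')): A:[] B:[] C:[start] D:[]
After 2 (send(from=C, to=D, msg='bye')): A:[] B:[] C:[start] D:[bye]
After 3 (send(from=C, to=B, msg='ack')): A:[] B:[ack] C:[start] D:[bye]
After 4 (send(from=D, to=C, msg='tick')): A:[] B:[ack] C:[start,tick] D:[bye]
After 5 (send(from=B, to=A, msg='pong')): A:[pong] B:[ack] C:[start,tick] D:[bye]
After 6 (process(B)): A:[pong] B:[] C:[start,tick] D:[bye]
After 7 (process(A)): A:[] B:[] C:[start,tick] D:[bye]
After 8 (send(from=B, to=A, msg='stop')): A:[stop] B:[] C:[start,tick] D:[bye]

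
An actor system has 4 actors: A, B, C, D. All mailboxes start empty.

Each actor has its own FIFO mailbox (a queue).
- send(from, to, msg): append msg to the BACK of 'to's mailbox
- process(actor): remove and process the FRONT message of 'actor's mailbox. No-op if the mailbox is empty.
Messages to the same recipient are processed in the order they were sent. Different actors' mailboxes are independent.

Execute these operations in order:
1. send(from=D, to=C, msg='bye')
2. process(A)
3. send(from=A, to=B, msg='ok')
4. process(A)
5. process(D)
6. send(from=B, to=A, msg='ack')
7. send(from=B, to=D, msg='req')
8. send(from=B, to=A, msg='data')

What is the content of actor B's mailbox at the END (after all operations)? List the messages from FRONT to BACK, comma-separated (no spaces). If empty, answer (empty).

Answer: ok

Derivation:
After 1 (send(from=D, to=C, msg='bye')): A:[] B:[] C:[bye] D:[]
After 2 (process(A)): A:[] B:[] C:[bye] D:[]
After 3 (send(from=A, to=B, msg='ok')): A:[] B:[ok] C:[bye] D:[]
After 4 (process(A)): A:[] B:[ok] C:[bye] D:[]
After 5 (process(D)): A:[] B:[ok] C:[bye] D:[]
After 6 (send(from=B, to=A, msg='ack')): A:[ack] B:[ok] C:[bye] D:[]
After 7 (send(from=B, to=D, msg='req')): A:[ack] B:[ok] C:[bye] D:[req]
After 8 (send(from=B, to=A, msg='data')): A:[ack,data] B:[ok] C:[bye] D:[req]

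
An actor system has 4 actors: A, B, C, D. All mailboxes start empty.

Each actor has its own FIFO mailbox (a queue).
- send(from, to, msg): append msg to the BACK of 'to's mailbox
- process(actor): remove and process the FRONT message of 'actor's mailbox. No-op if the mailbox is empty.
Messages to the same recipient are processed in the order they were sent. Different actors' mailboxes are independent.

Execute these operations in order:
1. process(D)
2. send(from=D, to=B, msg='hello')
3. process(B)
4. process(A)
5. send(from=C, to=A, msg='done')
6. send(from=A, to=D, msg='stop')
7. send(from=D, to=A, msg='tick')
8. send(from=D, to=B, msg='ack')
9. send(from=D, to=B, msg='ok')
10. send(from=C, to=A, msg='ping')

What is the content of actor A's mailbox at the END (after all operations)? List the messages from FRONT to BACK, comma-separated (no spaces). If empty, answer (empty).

Answer: done,tick,ping

Derivation:
After 1 (process(D)): A:[] B:[] C:[] D:[]
After 2 (send(from=D, to=B, msg='hello')): A:[] B:[hello] C:[] D:[]
After 3 (process(B)): A:[] B:[] C:[] D:[]
After 4 (process(A)): A:[] B:[] C:[] D:[]
After 5 (send(from=C, to=A, msg='done')): A:[done] B:[] C:[] D:[]
After 6 (send(from=A, to=D, msg='stop')): A:[done] B:[] C:[] D:[stop]
After 7 (send(from=D, to=A, msg='tick')): A:[done,tick] B:[] C:[] D:[stop]
After 8 (send(from=D, to=B, msg='ack')): A:[done,tick] B:[ack] C:[] D:[stop]
After 9 (send(from=D, to=B, msg='ok')): A:[done,tick] B:[ack,ok] C:[] D:[stop]
After 10 (send(from=C, to=A, msg='ping')): A:[done,tick,ping] B:[ack,ok] C:[] D:[stop]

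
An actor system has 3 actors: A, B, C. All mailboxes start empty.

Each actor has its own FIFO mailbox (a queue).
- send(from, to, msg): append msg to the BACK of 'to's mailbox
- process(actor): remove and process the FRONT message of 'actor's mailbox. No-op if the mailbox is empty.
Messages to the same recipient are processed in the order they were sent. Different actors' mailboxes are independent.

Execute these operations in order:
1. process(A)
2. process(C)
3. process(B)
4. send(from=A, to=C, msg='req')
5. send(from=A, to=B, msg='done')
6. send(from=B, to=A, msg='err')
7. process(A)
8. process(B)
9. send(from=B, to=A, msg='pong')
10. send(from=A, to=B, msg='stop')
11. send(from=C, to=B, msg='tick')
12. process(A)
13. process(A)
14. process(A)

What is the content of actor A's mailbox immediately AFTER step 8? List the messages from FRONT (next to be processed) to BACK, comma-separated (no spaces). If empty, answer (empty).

After 1 (process(A)): A:[] B:[] C:[]
After 2 (process(C)): A:[] B:[] C:[]
After 3 (process(B)): A:[] B:[] C:[]
After 4 (send(from=A, to=C, msg='req')): A:[] B:[] C:[req]
After 5 (send(from=A, to=B, msg='done')): A:[] B:[done] C:[req]
After 6 (send(from=B, to=A, msg='err')): A:[err] B:[done] C:[req]
After 7 (process(A)): A:[] B:[done] C:[req]
After 8 (process(B)): A:[] B:[] C:[req]

(empty)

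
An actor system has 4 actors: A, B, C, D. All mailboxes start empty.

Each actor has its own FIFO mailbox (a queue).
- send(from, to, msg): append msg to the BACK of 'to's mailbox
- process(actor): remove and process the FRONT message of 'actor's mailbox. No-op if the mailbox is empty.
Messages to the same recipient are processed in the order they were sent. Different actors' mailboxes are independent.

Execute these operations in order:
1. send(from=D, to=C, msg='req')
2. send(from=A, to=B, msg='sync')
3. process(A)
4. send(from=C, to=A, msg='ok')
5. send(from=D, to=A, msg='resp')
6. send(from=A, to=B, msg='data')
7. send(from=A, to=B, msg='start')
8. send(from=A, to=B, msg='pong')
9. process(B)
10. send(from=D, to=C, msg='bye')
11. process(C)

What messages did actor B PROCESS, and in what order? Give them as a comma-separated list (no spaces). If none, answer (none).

After 1 (send(from=D, to=C, msg='req')): A:[] B:[] C:[req] D:[]
After 2 (send(from=A, to=B, msg='sync')): A:[] B:[sync] C:[req] D:[]
After 3 (process(A)): A:[] B:[sync] C:[req] D:[]
After 4 (send(from=C, to=A, msg='ok')): A:[ok] B:[sync] C:[req] D:[]
After 5 (send(from=D, to=A, msg='resp')): A:[ok,resp] B:[sync] C:[req] D:[]
After 6 (send(from=A, to=B, msg='data')): A:[ok,resp] B:[sync,data] C:[req] D:[]
After 7 (send(from=A, to=B, msg='start')): A:[ok,resp] B:[sync,data,start] C:[req] D:[]
After 8 (send(from=A, to=B, msg='pong')): A:[ok,resp] B:[sync,data,start,pong] C:[req] D:[]
After 9 (process(B)): A:[ok,resp] B:[data,start,pong] C:[req] D:[]
After 10 (send(from=D, to=C, msg='bye')): A:[ok,resp] B:[data,start,pong] C:[req,bye] D:[]
After 11 (process(C)): A:[ok,resp] B:[data,start,pong] C:[bye] D:[]

Answer: sync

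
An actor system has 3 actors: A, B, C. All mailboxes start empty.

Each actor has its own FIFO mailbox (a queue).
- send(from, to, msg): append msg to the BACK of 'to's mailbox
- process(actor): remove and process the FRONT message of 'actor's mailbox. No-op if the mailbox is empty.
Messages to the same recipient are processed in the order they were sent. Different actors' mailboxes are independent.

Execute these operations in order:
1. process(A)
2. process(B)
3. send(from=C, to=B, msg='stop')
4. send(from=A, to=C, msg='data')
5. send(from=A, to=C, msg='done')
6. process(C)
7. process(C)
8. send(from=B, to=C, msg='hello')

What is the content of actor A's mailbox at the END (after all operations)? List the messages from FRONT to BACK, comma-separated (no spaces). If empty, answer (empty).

After 1 (process(A)): A:[] B:[] C:[]
After 2 (process(B)): A:[] B:[] C:[]
After 3 (send(from=C, to=B, msg='stop')): A:[] B:[stop] C:[]
After 4 (send(from=A, to=C, msg='data')): A:[] B:[stop] C:[data]
After 5 (send(from=A, to=C, msg='done')): A:[] B:[stop] C:[data,done]
After 6 (process(C)): A:[] B:[stop] C:[done]
After 7 (process(C)): A:[] B:[stop] C:[]
After 8 (send(from=B, to=C, msg='hello')): A:[] B:[stop] C:[hello]

Answer: (empty)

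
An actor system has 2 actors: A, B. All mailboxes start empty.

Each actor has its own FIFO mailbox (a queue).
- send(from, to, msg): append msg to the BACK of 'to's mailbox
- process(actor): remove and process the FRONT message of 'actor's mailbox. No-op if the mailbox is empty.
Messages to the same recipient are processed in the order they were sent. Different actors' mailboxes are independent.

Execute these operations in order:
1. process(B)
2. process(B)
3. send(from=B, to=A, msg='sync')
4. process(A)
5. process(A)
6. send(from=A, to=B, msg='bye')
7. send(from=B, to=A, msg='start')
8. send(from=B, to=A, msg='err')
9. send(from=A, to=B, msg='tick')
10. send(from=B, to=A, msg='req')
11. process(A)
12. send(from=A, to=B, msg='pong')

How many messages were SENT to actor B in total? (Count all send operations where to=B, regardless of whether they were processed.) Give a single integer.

Answer: 3

Derivation:
After 1 (process(B)): A:[] B:[]
After 2 (process(B)): A:[] B:[]
After 3 (send(from=B, to=A, msg='sync')): A:[sync] B:[]
After 4 (process(A)): A:[] B:[]
After 5 (process(A)): A:[] B:[]
After 6 (send(from=A, to=B, msg='bye')): A:[] B:[bye]
After 7 (send(from=B, to=A, msg='start')): A:[start] B:[bye]
After 8 (send(from=B, to=A, msg='err')): A:[start,err] B:[bye]
After 9 (send(from=A, to=B, msg='tick')): A:[start,err] B:[bye,tick]
After 10 (send(from=B, to=A, msg='req')): A:[start,err,req] B:[bye,tick]
After 11 (process(A)): A:[err,req] B:[bye,tick]
After 12 (send(from=A, to=B, msg='pong')): A:[err,req] B:[bye,tick,pong]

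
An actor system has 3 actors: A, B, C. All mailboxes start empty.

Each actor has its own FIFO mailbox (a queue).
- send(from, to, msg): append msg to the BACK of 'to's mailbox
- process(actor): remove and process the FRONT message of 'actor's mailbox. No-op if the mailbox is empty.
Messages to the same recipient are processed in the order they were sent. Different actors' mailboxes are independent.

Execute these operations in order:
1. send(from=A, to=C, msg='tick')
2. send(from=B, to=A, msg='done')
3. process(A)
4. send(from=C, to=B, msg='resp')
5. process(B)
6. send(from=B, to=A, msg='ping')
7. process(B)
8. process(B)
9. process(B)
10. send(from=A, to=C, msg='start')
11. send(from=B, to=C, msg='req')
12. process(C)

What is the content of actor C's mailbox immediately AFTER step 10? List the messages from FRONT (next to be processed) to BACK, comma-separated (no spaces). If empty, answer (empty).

After 1 (send(from=A, to=C, msg='tick')): A:[] B:[] C:[tick]
After 2 (send(from=B, to=A, msg='done')): A:[done] B:[] C:[tick]
After 3 (process(A)): A:[] B:[] C:[tick]
After 4 (send(from=C, to=B, msg='resp')): A:[] B:[resp] C:[tick]
After 5 (process(B)): A:[] B:[] C:[tick]
After 6 (send(from=B, to=A, msg='ping')): A:[ping] B:[] C:[tick]
After 7 (process(B)): A:[ping] B:[] C:[tick]
After 8 (process(B)): A:[ping] B:[] C:[tick]
After 9 (process(B)): A:[ping] B:[] C:[tick]
After 10 (send(from=A, to=C, msg='start')): A:[ping] B:[] C:[tick,start]

tick,start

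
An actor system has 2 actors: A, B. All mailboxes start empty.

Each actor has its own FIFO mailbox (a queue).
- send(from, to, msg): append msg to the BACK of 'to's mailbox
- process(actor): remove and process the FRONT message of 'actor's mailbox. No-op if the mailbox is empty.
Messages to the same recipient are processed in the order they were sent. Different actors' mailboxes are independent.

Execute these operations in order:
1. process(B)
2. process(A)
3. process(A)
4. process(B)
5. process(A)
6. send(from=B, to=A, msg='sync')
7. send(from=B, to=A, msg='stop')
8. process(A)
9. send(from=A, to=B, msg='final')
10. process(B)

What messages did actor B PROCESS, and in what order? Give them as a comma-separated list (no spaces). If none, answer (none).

Answer: final

Derivation:
After 1 (process(B)): A:[] B:[]
After 2 (process(A)): A:[] B:[]
After 3 (process(A)): A:[] B:[]
After 4 (process(B)): A:[] B:[]
After 5 (process(A)): A:[] B:[]
After 6 (send(from=B, to=A, msg='sync')): A:[sync] B:[]
After 7 (send(from=B, to=A, msg='stop')): A:[sync,stop] B:[]
After 8 (process(A)): A:[stop] B:[]
After 9 (send(from=A, to=B, msg='final')): A:[stop] B:[final]
After 10 (process(B)): A:[stop] B:[]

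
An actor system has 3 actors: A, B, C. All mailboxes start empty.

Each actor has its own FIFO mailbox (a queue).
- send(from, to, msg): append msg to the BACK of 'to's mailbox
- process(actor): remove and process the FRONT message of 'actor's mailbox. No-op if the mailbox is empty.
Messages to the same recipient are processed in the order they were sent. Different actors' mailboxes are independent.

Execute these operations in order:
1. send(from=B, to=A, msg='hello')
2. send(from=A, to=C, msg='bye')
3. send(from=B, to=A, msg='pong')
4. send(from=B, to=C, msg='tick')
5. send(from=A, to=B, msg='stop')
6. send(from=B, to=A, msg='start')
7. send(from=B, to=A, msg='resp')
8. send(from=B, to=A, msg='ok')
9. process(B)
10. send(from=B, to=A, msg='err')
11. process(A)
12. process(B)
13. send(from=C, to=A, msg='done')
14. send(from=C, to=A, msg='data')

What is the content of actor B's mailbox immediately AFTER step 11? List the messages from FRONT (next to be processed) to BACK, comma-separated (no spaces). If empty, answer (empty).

After 1 (send(from=B, to=A, msg='hello')): A:[hello] B:[] C:[]
After 2 (send(from=A, to=C, msg='bye')): A:[hello] B:[] C:[bye]
After 3 (send(from=B, to=A, msg='pong')): A:[hello,pong] B:[] C:[bye]
After 4 (send(from=B, to=C, msg='tick')): A:[hello,pong] B:[] C:[bye,tick]
After 5 (send(from=A, to=B, msg='stop')): A:[hello,pong] B:[stop] C:[bye,tick]
After 6 (send(from=B, to=A, msg='start')): A:[hello,pong,start] B:[stop] C:[bye,tick]
After 7 (send(from=B, to=A, msg='resp')): A:[hello,pong,start,resp] B:[stop] C:[bye,tick]
After 8 (send(from=B, to=A, msg='ok')): A:[hello,pong,start,resp,ok] B:[stop] C:[bye,tick]
After 9 (process(B)): A:[hello,pong,start,resp,ok] B:[] C:[bye,tick]
After 10 (send(from=B, to=A, msg='err')): A:[hello,pong,start,resp,ok,err] B:[] C:[bye,tick]
After 11 (process(A)): A:[pong,start,resp,ok,err] B:[] C:[bye,tick]

(empty)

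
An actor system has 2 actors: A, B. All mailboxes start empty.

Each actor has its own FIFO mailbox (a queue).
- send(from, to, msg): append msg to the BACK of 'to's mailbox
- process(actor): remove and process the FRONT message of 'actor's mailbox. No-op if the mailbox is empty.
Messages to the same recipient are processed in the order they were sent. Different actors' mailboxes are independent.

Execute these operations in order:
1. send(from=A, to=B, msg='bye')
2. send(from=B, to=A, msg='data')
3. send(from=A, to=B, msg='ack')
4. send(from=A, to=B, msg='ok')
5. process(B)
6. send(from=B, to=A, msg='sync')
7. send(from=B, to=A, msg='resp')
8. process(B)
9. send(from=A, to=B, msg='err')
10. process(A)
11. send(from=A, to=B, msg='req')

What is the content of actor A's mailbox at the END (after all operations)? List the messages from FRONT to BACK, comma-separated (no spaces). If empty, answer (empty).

After 1 (send(from=A, to=B, msg='bye')): A:[] B:[bye]
After 2 (send(from=B, to=A, msg='data')): A:[data] B:[bye]
After 3 (send(from=A, to=B, msg='ack')): A:[data] B:[bye,ack]
After 4 (send(from=A, to=B, msg='ok')): A:[data] B:[bye,ack,ok]
After 5 (process(B)): A:[data] B:[ack,ok]
After 6 (send(from=B, to=A, msg='sync')): A:[data,sync] B:[ack,ok]
After 7 (send(from=B, to=A, msg='resp')): A:[data,sync,resp] B:[ack,ok]
After 8 (process(B)): A:[data,sync,resp] B:[ok]
After 9 (send(from=A, to=B, msg='err')): A:[data,sync,resp] B:[ok,err]
After 10 (process(A)): A:[sync,resp] B:[ok,err]
After 11 (send(from=A, to=B, msg='req')): A:[sync,resp] B:[ok,err,req]

Answer: sync,resp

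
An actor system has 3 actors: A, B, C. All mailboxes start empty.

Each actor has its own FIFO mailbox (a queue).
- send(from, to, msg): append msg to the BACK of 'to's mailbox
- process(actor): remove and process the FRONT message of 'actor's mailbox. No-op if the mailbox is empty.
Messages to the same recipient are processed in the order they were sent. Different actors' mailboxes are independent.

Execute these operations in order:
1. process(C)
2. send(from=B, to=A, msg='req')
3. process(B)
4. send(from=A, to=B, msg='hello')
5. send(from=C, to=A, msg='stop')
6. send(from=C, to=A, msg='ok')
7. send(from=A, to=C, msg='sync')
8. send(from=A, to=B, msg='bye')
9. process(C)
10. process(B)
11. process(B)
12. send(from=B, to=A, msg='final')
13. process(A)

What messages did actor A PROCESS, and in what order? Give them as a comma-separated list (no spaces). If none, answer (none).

After 1 (process(C)): A:[] B:[] C:[]
After 2 (send(from=B, to=A, msg='req')): A:[req] B:[] C:[]
After 3 (process(B)): A:[req] B:[] C:[]
After 4 (send(from=A, to=B, msg='hello')): A:[req] B:[hello] C:[]
After 5 (send(from=C, to=A, msg='stop')): A:[req,stop] B:[hello] C:[]
After 6 (send(from=C, to=A, msg='ok')): A:[req,stop,ok] B:[hello] C:[]
After 7 (send(from=A, to=C, msg='sync')): A:[req,stop,ok] B:[hello] C:[sync]
After 8 (send(from=A, to=B, msg='bye')): A:[req,stop,ok] B:[hello,bye] C:[sync]
After 9 (process(C)): A:[req,stop,ok] B:[hello,bye] C:[]
After 10 (process(B)): A:[req,stop,ok] B:[bye] C:[]
After 11 (process(B)): A:[req,stop,ok] B:[] C:[]
After 12 (send(from=B, to=A, msg='final')): A:[req,stop,ok,final] B:[] C:[]
After 13 (process(A)): A:[stop,ok,final] B:[] C:[]

Answer: req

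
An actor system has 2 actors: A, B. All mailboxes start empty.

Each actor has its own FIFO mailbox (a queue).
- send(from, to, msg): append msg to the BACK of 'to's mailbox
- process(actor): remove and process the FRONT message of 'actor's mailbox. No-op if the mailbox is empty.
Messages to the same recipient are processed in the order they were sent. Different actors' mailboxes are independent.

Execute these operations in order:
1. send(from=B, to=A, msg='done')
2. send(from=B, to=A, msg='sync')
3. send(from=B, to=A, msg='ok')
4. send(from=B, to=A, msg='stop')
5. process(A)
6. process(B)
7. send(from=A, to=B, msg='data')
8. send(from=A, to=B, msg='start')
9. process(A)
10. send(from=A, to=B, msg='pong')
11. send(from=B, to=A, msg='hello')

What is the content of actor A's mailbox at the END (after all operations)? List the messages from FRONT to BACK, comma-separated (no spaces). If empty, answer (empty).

Answer: ok,stop,hello

Derivation:
After 1 (send(from=B, to=A, msg='done')): A:[done] B:[]
After 2 (send(from=B, to=A, msg='sync')): A:[done,sync] B:[]
After 3 (send(from=B, to=A, msg='ok')): A:[done,sync,ok] B:[]
After 4 (send(from=B, to=A, msg='stop')): A:[done,sync,ok,stop] B:[]
After 5 (process(A)): A:[sync,ok,stop] B:[]
After 6 (process(B)): A:[sync,ok,stop] B:[]
After 7 (send(from=A, to=B, msg='data')): A:[sync,ok,stop] B:[data]
After 8 (send(from=A, to=B, msg='start')): A:[sync,ok,stop] B:[data,start]
After 9 (process(A)): A:[ok,stop] B:[data,start]
After 10 (send(from=A, to=B, msg='pong')): A:[ok,stop] B:[data,start,pong]
After 11 (send(from=B, to=A, msg='hello')): A:[ok,stop,hello] B:[data,start,pong]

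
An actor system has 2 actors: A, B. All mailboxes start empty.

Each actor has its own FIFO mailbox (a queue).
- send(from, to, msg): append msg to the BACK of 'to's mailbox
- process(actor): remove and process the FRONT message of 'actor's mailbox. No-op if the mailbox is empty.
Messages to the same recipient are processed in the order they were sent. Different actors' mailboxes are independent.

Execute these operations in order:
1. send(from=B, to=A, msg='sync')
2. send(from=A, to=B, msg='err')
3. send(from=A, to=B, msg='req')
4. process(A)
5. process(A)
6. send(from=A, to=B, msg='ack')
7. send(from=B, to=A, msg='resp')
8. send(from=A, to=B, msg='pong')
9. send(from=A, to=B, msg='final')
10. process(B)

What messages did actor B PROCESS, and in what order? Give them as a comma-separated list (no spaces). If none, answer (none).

Answer: err

Derivation:
After 1 (send(from=B, to=A, msg='sync')): A:[sync] B:[]
After 2 (send(from=A, to=B, msg='err')): A:[sync] B:[err]
After 3 (send(from=A, to=B, msg='req')): A:[sync] B:[err,req]
After 4 (process(A)): A:[] B:[err,req]
After 5 (process(A)): A:[] B:[err,req]
After 6 (send(from=A, to=B, msg='ack')): A:[] B:[err,req,ack]
After 7 (send(from=B, to=A, msg='resp')): A:[resp] B:[err,req,ack]
After 8 (send(from=A, to=B, msg='pong')): A:[resp] B:[err,req,ack,pong]
After 9 (send(from=A, to=B, msg='final')): A:[resp] B:[err,req,ack,pong,final]
After 10 (process(B)): A:[resp] B:[req,ack,pong,final]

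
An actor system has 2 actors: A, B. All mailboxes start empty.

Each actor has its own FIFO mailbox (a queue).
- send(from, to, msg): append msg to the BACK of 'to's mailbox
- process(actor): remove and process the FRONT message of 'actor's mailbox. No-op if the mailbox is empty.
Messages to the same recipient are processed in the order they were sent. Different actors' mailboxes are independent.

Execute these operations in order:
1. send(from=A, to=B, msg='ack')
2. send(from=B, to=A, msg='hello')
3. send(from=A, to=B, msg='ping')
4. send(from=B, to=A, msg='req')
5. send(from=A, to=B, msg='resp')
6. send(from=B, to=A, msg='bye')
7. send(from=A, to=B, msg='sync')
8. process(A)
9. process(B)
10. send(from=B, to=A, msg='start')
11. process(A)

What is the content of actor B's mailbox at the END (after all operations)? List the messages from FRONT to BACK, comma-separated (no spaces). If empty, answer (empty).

After 1 (send(from=A, to=B, msg='ack')): A:[] B:[ack]
After 2 (send(from=B, to=A, msg='hello')): A:[hello] B:[ack]
After 3 (send(from=A, to=B, msg='ping')): A:[hello] B:[ack,ping]
After 4 (send(from=B, to=A, msg='req')): A:[hello,req] B:[ack,ping]
After 5 (send(from=A, to=B, msg='resp')): A:[hello,req] B:[ack,ping,resp]
After 6 (send(from=B, to=A, msg='bye')): A:[hello,req,bye] B:[ack,ping,resp]
After 7 (send(from=A, to=B, msg='sync')): A:[hello,req,bye] B:[ack,ping,resp,sync]
After 8 (process(A)): A:[req,bye] B:[ack,ping,resp,sync]
After 9 (process(B)): A:[req,bye] B:[ping,resp,sync]
After 10 (send(from=B, to=A, msg='start')): A:[req,bye,start] B:[ping,resp,sync]
After 11 (process(A)): A:[bye,start] B:[ping,resp,sync]

Answer: ping,resp,sync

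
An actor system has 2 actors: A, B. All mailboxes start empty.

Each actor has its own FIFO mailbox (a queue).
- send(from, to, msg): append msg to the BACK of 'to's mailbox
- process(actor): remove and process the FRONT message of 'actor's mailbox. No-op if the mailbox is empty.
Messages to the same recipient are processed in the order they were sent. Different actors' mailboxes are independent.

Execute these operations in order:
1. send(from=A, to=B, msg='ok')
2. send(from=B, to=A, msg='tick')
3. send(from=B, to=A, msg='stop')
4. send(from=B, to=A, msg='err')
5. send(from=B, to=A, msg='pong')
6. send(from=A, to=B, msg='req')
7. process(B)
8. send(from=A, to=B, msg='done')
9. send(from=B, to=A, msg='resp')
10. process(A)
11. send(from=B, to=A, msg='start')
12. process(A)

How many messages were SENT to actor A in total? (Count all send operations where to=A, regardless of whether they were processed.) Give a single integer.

Answer: 6

Derivation:
After 1 (send(from=A, to=B, msg='ok')): A:[] B:[ok]
After 2 (send(from=B, to=A, msg='tick')): A:[tick] B:[ok]
After 3 (send(from=B, to=A, msg='stop')): A:[tick,stop] B:[ok]
After 4 (send(from=B, to=A, msg='err')): A:[tick,stop,err] B:[ok]
After 5 (send(from=B, to=A, msg='pong')): A:[tick,stop,err,pong] B:[ok]
After 6 (send(from=A, to=B, msg='req')): A:[tick,stop,err,pong] B:[ok,req]
After 7 (process(B)): A:[tick,stop,err,pong] B:[req]
After 8 (send(from=A, to=B, msg='done')): A:[tick,stop,err,pong] B:[req,done]
After 9 (send(from=B, to=A, msg='resp')): A:[tick,stop,err,pong,resp] B:[req,done]
After 10 (process(A)): A:[stop,err,pong,resp] B:[req,done]
After 11 (send(from=B, to=A, msg='start')): A:[stop,err,pong,resp,start] B:[req,done]
After 12 (process(A)): A:[err,pong,resp,start] B:[req,done]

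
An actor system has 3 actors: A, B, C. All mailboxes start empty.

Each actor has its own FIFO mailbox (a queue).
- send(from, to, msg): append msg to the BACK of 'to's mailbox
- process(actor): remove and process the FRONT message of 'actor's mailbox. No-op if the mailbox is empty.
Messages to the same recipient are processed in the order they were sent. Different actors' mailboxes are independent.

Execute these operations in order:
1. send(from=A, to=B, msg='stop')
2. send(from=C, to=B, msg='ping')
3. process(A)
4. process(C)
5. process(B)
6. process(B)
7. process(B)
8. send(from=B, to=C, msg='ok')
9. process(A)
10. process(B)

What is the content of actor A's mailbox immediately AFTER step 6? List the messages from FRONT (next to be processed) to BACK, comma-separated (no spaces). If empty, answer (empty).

After 1 (send(from=A, to=B, msg='stop')): A:[] B:[stop] C:[]
After 2 (send(from=C, to=B, msg='ping')): A:[] B:[stop,ping] C:[]
After 3 (process(A)): A:[] B:[stop,ping] C:[]
After 4 (process(C)): A:[] B:[stop,ping] C:[]
After 5 (process(B)): A:[] B:[ping] C:[]
After 6 (process(B)): A:[] B:[] C:[]

(empty)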